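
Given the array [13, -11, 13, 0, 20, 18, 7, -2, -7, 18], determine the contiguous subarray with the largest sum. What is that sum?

Using Kadane's algorithm on [13, -11, 13, 0, 20, 18, 7, -2, -7, 18]:

Scanning through the array:
Position 1 (value -11): max_ending_here = 2, max_so_far = 13
Position 2 (value 13): max_ending_here = 15, max_so_far = 15
Position 3 (value 0): max_ending_here = 15, max_so_far = 15
Position 4 (value 20): max_ending_here = 35, max_so_far = 35
Position 5 (value 18): max_ending_here = 53, max_so_far = 53
Position 6 (value 7): max_ending_here = 60, max_so_far = 60
Position 7 (value -2): max_ending_here = 58, max_so_far = 60
Position 8 (value -7): max_ending_here = 51, max_so_far = 60
Position 9 (value 18): max_ending_here = 69, max_so_far = 69

Maximum subarray: [13, -11, 13, 0, 20, 18, 7, -2, -7, 18]
Maximum sum: 69

The maximum subarray is [13, -11, 13, 0, 20, 18, 7, -2, -7, 18] with sum 69. This subarray runs from index 0 to index 9.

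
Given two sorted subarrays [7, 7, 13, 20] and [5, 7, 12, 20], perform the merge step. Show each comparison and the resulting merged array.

Merging process:

Compare 7 vs 5: take 5 from right. Merged: [5]
Compare 7 vs 7: take 7 from left. Merged: [5, 7]
Compare 7 vs 7: take 7 from left. Merged: [5, 7, 7]
Compare 13 vs 7: take 7 from right. Merged: [5, 7, 7, 7]
Compare 13 vs 12: take 12 from right. Merged: [5, 7, 7, 7, 12]
Compare 13 vs 20: take 13 from left. Merged: [5, 7, 7, 7, 12, 13]
Compare 20 vs 20: take 20 from left. Merged: [5, 7, 7, 7, 12, 13, 20]
Append remaining from right: [20]. Merged: [5, 7, 7, 7, 12, 13, 20, 20]

Final merged array: [5, 7, 7, 7, 12, 13, 20, 20]
Total comparisons: 7

The merged array is [5, 7, 7, 7, 12, 13, 20, 20], requiring 7 comparisons. The merge step runs in O(n) time where n is the total number of elements.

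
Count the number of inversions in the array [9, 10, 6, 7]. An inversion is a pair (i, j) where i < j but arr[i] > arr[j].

Finding inversions in [9, 10, 6, 7]:

(0, 2): arr[0]=9 > arr[2]=6
(0, 3): arr[0]=9 > arr[3]=7
(1, 2): arr[1]=10 > arr[2]=6
(1, 3): arr[1]=10 > arr[3]=7

Total inversions: 4

The array has 4 inversion(s): (0,2), (0,3), (1,2), (1,3). Each pair (i,j) satisfies i < j and arr[i] > arr[j].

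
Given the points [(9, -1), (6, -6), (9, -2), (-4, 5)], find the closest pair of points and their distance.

Computing all pairwise distances among 4 points:

d((9, -1), (6, -6)) = 5.831
d((9, -1), (9, -2)) = 1.0 <-- minimum
d((9, -1), (-4, 5)) = 14.3178
d((6, -6), (9, -2)) = 5.0
d((6, -6), (-4, 5)) = 14.8661
d((9, -2), (-4, 5)) = 14.7648

Closest pair: (9, -1) and (9, -2) with distance 1.0

The closest pair is (9, -1) and (9, -2) with Euclidean distance 1.0. For 4 points, brute-force pairwise comparison is shown above. For large n, the divide-and-conquer algorithm (sort by x, recurse on halves, check the dividing strip) achieves O(n log n).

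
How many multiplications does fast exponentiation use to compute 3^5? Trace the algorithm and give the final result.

Computing 3^5 by squaring (build up from 3^1; each line after the first costs one multiplication):

3^1 = 3
3^2 = (3^1)^2 = 3^2 = 9
3^4 = (3^2)^2 = 9^2 = 81
3^5 = 3 * 3^4 = 3 * 81 = 243

Result: 243
Multiplications needed: 3 (3 lines after 3^1)

3^5 = 243. Using exponentiation by squaring, this requires 3 multiplications. The key idea: if the exponent is even, square the half-power; if odd, multiply by the base once.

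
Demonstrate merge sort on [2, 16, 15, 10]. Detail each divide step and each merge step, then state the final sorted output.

Merge sort trace:

Split: [2, 16, 15, 10] -> [2, 16] and [15, 10]
  Split: [2, 16] -> [2] and [16]
  Merge: [2] + [16] -> [2, 16]
  Split: [15, 10] -> [15] and [10]
  Merge: [15] + [10] -> [10, 15]
Merge: [2, 16] + [10, 15] -> [2, 10, 15, 16]

Final sorted array: [2, 10, 15, 16]

The merge sort proceeds by recursively splitting the array and merging sorted halves.
After all merges, the sorted array is [2, 10, 15, 16].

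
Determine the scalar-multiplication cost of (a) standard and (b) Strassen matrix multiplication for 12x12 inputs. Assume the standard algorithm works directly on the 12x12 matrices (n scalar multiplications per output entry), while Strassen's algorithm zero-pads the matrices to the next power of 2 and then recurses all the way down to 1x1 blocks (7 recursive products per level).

Matrix multiplication for 12x12 matrices:

Strassen's algorithm requires power-of-2 dimensions. Pad 12x12 to 16x16 (next power of 2).

Standard algorithm: 12^3 = 1728 multiplications
Strassen's algorithm: 7^(log2(16)) = 7^4 = 2401 multiplications
Difference: 1728 - 2401 = -673 (Strassen uses MORE here due to padding overhead — for small or just-over-power-of-2 n, padding can outweigh the per-level savings)

Standard: 1728 multiplications (12^3). Strassen: 2401 multiplications (7^4, after padding to 16x16). Strassen reduces 8 recursive multiplications to 7 at each level.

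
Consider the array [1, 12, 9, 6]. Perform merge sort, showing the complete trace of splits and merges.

Merge sort trace:

Split: [1, 12, 9, 6] -> [1, 12] and [9, 6]
  Split: [1, 12] -> [1] and [12]
  Merge: [1] + [12] -> [1, 12]
  Split: [9, 6] -> [9] and [6]
  Merge: [9] + [6] -> [6, 9]
Merge: [1, 12] + [6, 9] -> [1, 6, 9, 12]

Final sorted array: [1, 6, 9, 12]

The merge sort proceeds by recursively splitting the array and merging sorted halves.
After all merges, the sorted array is [1, 6, 9, 12].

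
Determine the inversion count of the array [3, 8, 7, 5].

Finding inversions in [3, 8, 7, 5]:

(1, 2): arr[1]=8 > arr[2]=7
(1, 3): arr[1]=8 > arr[3]=5
(2, 3): arr[2]=7 > arr[3]=5

Total inversions: 3

The array has 3 inversion(s): (1,2), (1,3), (2,3). Each pair (i,j) satisfies i < j and arr[i] > arr[j].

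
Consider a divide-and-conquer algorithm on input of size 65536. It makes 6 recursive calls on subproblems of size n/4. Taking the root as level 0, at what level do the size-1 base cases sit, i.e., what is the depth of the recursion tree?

For divide and conquer with division factor 4:

Problem sizes at each level:
Level 0: 65536
Level 1: 16384
Level 2: 4096
Level 3: 1024
Level 4: 256
Level 5: 64
Level 6: 16
Level 7: 4
Level 8: 1

The root is level 0 and the size-1 base case is level 8 (the tree spans levels 0 through 8, i.e. 9 levels counting the root), so the depth is the number of divisions: log_4(65536) = 8

The recursion tree depth is log_4(65536) = 8. At each level, the problem size is divided by 4, so it takes 8 divisions to reduce to a base case of size 1. The algorithm makes 6 recursive calls at each level.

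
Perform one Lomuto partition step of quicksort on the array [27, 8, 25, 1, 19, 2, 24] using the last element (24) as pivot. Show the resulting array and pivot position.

Lomuto partition with pivot = 24:

Initial array: [27, 8, 25, 1, 19, 2, 24]

arr[0]=27 > 24: no swap
arr[1]=8 <= 24: swap with position 0, array becomes [8, 27, 25, 1, 19, 2, 24]
arr[2]=25 > 24: no swap
arr[3]=1 <= 24: swap with position 1, array becomes [8, 1, 25, 27, 19, 2, 24]
arr[4]=19 <= 24: swap with position 2, array becomes [8, 1, 19, 27, 25, 2, 24]
arr[5]=2 <= 24: swap with position 3, array becomes [8, 1, 19, 2, 25, 27, 24]

Place pivot at position 4: [8, 1, 19, 2, 24, 27, 25]
Pivot position: 4

After partitioning with pivot 24, the array becomes [8, 1, 19, 2, 24, 27, 25]. The pivot is placed at index 4. All elements to the left of the pivot are <= 24, and all elements to the right are > 24.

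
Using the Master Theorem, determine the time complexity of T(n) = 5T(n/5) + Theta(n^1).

Master Theorem for T(n) = 5T(n/5) + O(n^1):

a = 5, b = 5, c = 1
log_b(a) = log_5(5) = 1.0000

Case 2: c = 1 = log_5(5) = 1.0000
T(n) = O(n^1 log n) = O(n log n)

For T(n) = 5T(n/5) + O(n^1): log_5(5) = 1.0000. This is Case 2 of the Master Theorem (c = log_b(a), equal work at all levels), giving O(n log n).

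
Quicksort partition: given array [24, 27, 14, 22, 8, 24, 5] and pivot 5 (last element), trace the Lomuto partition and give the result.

Lomuto partition with pivot = 5:

Initial array: [24, 27, 14, 22, 8, 24, 5]

arr[0]=24 > 5: no swap
arr[1]=27 > 5: no swap
arr[2]=14 > 5: no swap
arr[3]=22 > 5: no swap
arr[4]=8 > 5: no swap
arr[5]=24 > 5: no swap

Place pivot at position 0: [5, 27, 14, 22, 8, 24, 24]
Pivot position: 0

After partitioning with pivot 5, the array becomes [5, 27, 14, 22, 8, 24, 24]. The pivot is placed at index 0. All elements to the left of the pivot are <= 5, and all elements to the right are > 5.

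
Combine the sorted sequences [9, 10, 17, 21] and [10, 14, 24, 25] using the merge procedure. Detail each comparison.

Merging process:

Compare 9 vs 10: take 9 from left. Merged: [9]
Compare 10 vs 10: take 10 from left. Merged: [9, 10]
Compare 17 vs 10: take 10 from right. Merged: [9, 10, 10]
Compare 17 vs 14: take 14 from right. Merged: [9, 10, 10, 14]
Compare 17 vs 24: take 17 from left. Merged: [9, 10, 10, 14, 17]
Compare 21 vs 24: take 21 from left. Merged: [9, 10, 10, 14, 17, 21]
Append remaining from right: [24, 25]. Merged: [9, 10, 10, 14, 17, 21, 24, 25]

Final merged array: [9, 10, 10, 14, 17, 21, 24, 25]
Total comparisons: 6

The merged array is [9, 10, 10, 14, 17, 21, 24, 25], requiring 6 comparisons. The merge step runs in O(n) time where n is the total number of elements.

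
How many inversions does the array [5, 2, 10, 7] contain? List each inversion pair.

Finding inversions in [5, 2, 10, 7]:

(0, 1): arr[0]=5 > arr[1]=2
(2, 3): arr[2]=10 > arr[3]=7

Total inversions: 2

The array has 2 inversion(s): (0,1), (2,3). Each pair (i,j) satisfies i < j and arr[i] > arr[j].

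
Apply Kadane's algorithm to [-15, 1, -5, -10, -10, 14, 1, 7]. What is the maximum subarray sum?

Using Kadane's algorithm on [-15, 1, -5, -10, -10, 14, 1, 7]:

Scanning through the array:
Position 1 (value 1): max_ending_here = 1, max_so_far = 1
Position 2 (value -5): max_ending_here = -4, max_so_far = 1
Position 3 (value -10): max_ending_here = -10, max_so_far = 1
Position 4 (value -10): max_ending_here = -10, max_so_far = 1
Position 5 (value 14): max_ending_here = 14, max_so_far = 14
Position 6 (value 1): max_ending_here = 15, max_so_far = 15
Position 7 (value 7): max_ending_here = 22, max_so_far = 22

Maximum subarray: [14, 1, 7]
Maximum sum: 22

The maximum subarray is [14, 1, 7] with sum 22. This subarray runs from index 5 to index 7.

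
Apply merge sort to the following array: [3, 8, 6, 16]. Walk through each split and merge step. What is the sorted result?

Merge sort trace:

Split: [3, 8, 6, 16] -> [3, 8] and [6, 16]
  Split: [3, 8] -> [3] and [8]
  Merge: [3] + [8] -> [3, 8]
  Split: [6, 16] -> [6] and [16]
  Merge: [6] + [16] -> [6, 16]
Merge: [3, 8] + [6, 16] -> [3, 6, 8, 16]

Final sorted array: [3, 6, 8, 16]

The merge sort proceeds by recursively splitting the array and merging sorted halves.
After all merges, the sorted array is [3, 6, 8, 16].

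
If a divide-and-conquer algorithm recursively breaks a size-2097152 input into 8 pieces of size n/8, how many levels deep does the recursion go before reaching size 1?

For divide and conquer with division factor 8:

Problem sizes at each level:
Level 0: 2097152
Level 1: 262144
Level 2: 32768
Level 3: 4096
Level 4: 512
Level 5: 64
Level 6: 8
Level 7: 1

The root is level 0 and the size-1 base case is level 7 (the tree spans levels 0 through 7, i.e. 8 levels counting the root), so the depth is the number of divisions: log_8(2097152) = 7

The recursion tree depth is log_8(2097152) = 7. At each level, the problem size is divided by 8, so it takes 7 divisions to reduce to a base case of size 1. The algorithm makes 8 recursive calls at each level.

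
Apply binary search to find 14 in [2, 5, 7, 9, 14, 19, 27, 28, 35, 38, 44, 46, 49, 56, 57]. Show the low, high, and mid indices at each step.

Binary search for 14 in [2, 5, 7, 9, 14, 19, 27, 28, 35, 38, 44, 46, 49, 56, 57]:

lo=0, hi=14, mid=7, arr[mid]=28 -> 28 > 14, search left half
lo=0, hi=6, mid=3, arr[mid]=9 -> 9 < 14, search right half
lo=4, hi=6, mid=5, arr[mid]=19 -> 19 > 14, search left half
lo=4, hi=4, mid=4, arr[mid]=14 -> Found target at index 4!

Binary search finds 14 at index 4 after 4 comparisons. The search repeatedly halves the search space by comparing with the middle element.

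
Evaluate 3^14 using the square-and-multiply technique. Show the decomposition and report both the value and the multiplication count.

Computing 3^14 by squaring (build up from 3^1; each line after the first costs one multiplication):

3^1 = 3
3^2 = (3^1)^2 = 3^2 = 9
3^3 = 3 * 3^2 = 3 * 9 = 27
3^6 = (3^3)^2 = 27^2 = 729
3^7 = 3 * 3^6 = 3 * 729 = 2187
3^14 = (3^7)^2 = 2187^2 = 4782969

Result: 4782969
Multiplications needed: 5 (5 lines after 3^1)

3^14 = 4782969. Using exponentiation by squaring, this requires 5 multiplications. The key idea: if the exponent is even, square the half-power; if odd, multiply by the base once.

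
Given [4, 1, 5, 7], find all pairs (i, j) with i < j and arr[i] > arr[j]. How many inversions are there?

Finding inversions in [4, 1, 5, 7]:

(0, 1): arr[0]=4 > arr[1]=1

Total inversions: 1

The array has 1 inversion(s): (0,1). Each pair (i,j) satisfies i < j and arr[i] > arr[j].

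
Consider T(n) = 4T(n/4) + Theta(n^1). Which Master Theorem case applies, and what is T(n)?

Master Theorem for T(n) = 4T(n/4) + O(n^1):

a = 4, b = 4, c = 1
log_b(a) = log_4(4) = 1.0000

Case 2: c = 1 = log_4(4) = 1.0000
T(n) = O(n^1 log n) = O(n log n)

For T(n) = 4T(n/4) + O(n^1): log_4(4) = 1.0000. This is Case 2 of the Master Theorem (c = log_b(a), equal work at all levels), giving O(n log n).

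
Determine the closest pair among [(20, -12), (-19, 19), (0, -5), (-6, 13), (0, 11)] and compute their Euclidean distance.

Computing all pairwise distances among 5 points:

d((20, -12), (-19, 19)) = 49.8197
d((20, -12), (0, -5)) = 21.1896
d((20, -12), (-6, 13)) = 36.0694
d((20, -12), (0, 11)) = 30.4795
d((-19, 19), (0, -5)) = 30.6105
d((-19, 19), (-6, 13)) = 14.3178
d((-19, 19), (0, 11)) = 20.6155
d((0, -5), (-6, 13)) = 18.9737
d((0, -5), (0, 11)) = 16.0
d((-6, 13), (0, 11)) = 6.3246 <-- minimum

Closest pair: (-6, 13) and (0, 11) with distance 6.3246

The closest pair is (-6, 13) and (0, 11) with Euclidean distance 6.3246. For 5 points, brute-force pairwise comparison is shown above. For large n, the divide-and-conquer algorithm (sort by x, recurse on halves, check the dividing strip) achieves O(n log n).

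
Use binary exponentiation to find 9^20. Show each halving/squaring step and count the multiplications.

Computing 9^20 by squaring (build up from 9^1; each line after the first costs one multiplication):

9^1 = 9
9^2 = (9^1)^2 = 9^2 = 81
9^4 = (9^2)^2 = 81^2 = 6561
9^5 = 9 * 9^4 = 9 * 6561 = 59049
9^10 = (9^5)^2 = 59049^2 = 3486784401
9^20 = (9^10)^2 = 3486784401^2 = 12157665459056928801

Result: 12157665459056928801
Multiplications needed: 5 (5 lines after 9^1)

9^20 = 12157665459056928801. Using exponentiation by squaring, this requires 5 multiplications. The key idea: if the exponent is even, square the half-power; if odd, multiply by the base once.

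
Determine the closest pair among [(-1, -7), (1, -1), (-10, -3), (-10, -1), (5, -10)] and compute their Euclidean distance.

Computing all pairwise distances among 5 points:

d((-1, -7), (1, -1)) = 6.3246
d((-1, -7), (-10, -3)) = 9.8489
d((-1, -7), (-10, -1)) = 10.8167
d((-1, -7), (5, -10)) = 6.7082
d((1, -1), (-10, -3)) = 11.1803
d((1, -1), (-10, -1)) = 11.0
d((1, -1), (5, -10)) = 9.8489
d((-10, -3), (-10, -1)) = 2.0 <-- minimum
d((-10, -3), (5, -10)) = 16.5529
d((-10, -1), (5, -10)) = 17.4929

Closest pair: (-10, -3) and (-10, -1) with distance 2.0

The closest pair is (-10, -3) and (-10, -1) with Euclidean distance 2.0. For 5 points, brute-force pairwise comparison is shown above. For large n, the divide-and-conquer algorithm (sort by x, recurse on halves, check the dividing strip) achieves O(n log n).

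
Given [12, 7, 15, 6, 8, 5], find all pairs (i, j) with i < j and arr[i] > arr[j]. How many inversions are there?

Finding inversions in [12, 7, 15, 6, 8, 5]:

(0, 1): arr[0]=12 > arr[1]=7
(0, 3): arr[0]=12 > arr[3]=6
(0, 4): arr[0]=12 > arr[4]=8
(0, 5): arr[0]=12 > arr[5]=5
(1, 3): arr[1]=7 > arr[3]=6
(1, 5): arr[1]=7 > arr[5]=5
(2, 3): arr[2]=15 > arr[3]=6
(2, 4): arr[2]=15 > arr[4]=8
(2, 5): arr[2]=15 > arr[5]=5
(3, 5): arr[3]=6 > arr[5]=5
(4, 5): arr[4]=8 > arr[5]=5

Total inversions: 11

The array has 11 inversion(s): (0,1), (0,3), (0,4), (0,5), (1,3), (1,5), (2,3), (2,4), (2,5), (3,5), (4,5). Each pair (i,j) satisfies i < j and arr[i] > arr[j].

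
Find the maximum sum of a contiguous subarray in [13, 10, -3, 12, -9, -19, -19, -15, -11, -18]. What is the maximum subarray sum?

Using Kadane's algorithm on [13, 10, -3, 12, -9, -19, -19, -15, -11, -18]:

Scanning through the array:
Position 1 (value 10): max_ending_here = 23, max_so_far = 23
Position 2 (value -3): max_ending_here = 20, max_so_far = 23
Position 3 (value 12): max_ending_here = 32, max_so_far = 32
Position 4 (value -9): max_ending_here = 23, max_so_far = 32
Position 5 (value -19): max_ending_here = 4, max_so_far = 32
Position 6 (value -19): max_ending_here = -15, max_so_far = 32
Position 7 (value -15): max_ending_here = -15, max_so_far = 32
Position 8 (value -11): max_ending_here = -11, max_so_far = 32
Position 9 (value -18): max_ending_here = -18, max_so_far = 32

Maximum subarray: [13, 10, -3, 12]
Maximum sum: 32

The maximum subarray is [13, 10, -3, 12] with sum 32. This subarray runs from index 0 to index 3.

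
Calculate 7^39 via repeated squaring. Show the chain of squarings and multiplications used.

Computing 7^39 by squaring (build up from 7^1; each line after the first costs one multiplication):

7^1 = 7
7^2 = (7^1)^2 = 7^2 = 49
7^4 = (7^2)^2 = 49^2 = 2401
7^8 = (7^4)^2 = 2401^2 = 5764801
7^9 = 7 * 7^8 = 7 * 5764801 = 40353607
7^18 = (7^9)^2 = 40353607^2 = 1628413597910449
7^19 = 7 * 7^18 = 7 * 1628413597910449 = 11398895185373143
7^38 = (7^19)^2 = 11398895185373143^2 = 129934811447123020117172145698449
7^39 = 7 * 7^38 = 7 * 129934811447123020117172145698449 = 909543680129861140820205019889143

Result: 909543680129861140820205019889143
Multiplications needed: 8 (8 lines after 7^1)

7^39 = 909543680129861140820205019889143. Using exponentiation by squaring, this requires 8 multiplications. The key idea: if the exponent is even, square the half-power; if odd, multiply by the base once.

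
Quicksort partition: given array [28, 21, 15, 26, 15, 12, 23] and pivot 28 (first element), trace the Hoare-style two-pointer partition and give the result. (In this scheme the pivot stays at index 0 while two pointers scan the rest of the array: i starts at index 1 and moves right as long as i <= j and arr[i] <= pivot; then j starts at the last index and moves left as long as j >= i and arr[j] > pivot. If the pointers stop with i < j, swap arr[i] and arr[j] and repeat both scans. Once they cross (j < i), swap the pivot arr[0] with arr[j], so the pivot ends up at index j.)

Hoare-style two-pointer partition with pivot = 28:

Initial array: [28, 21, 15, 26, 15, 12, 23]

Pointers start at i = 1, j = 6.
i ends at 7, j ends at 6: the pointers have crossed (j < i), so scanning stops.

Swap pivot arr[0] with arr[6] to place pivot at position 6: [23, 21, 15, 26, 15, 12, 28]
Pivot position: 6

After partitioning with pivot 28, the array becomes [23, 21, 15, 26, 15, 12, 28]. The pivot is placed at index 6. All elements to the left of the pivot are <= 28, and all elements to the right are > 28.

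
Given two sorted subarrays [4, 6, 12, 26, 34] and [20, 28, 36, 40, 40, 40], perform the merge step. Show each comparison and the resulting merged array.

Merging process:

Compare 4 vs 20: take 4 from left. Merged: [4]
Compare 6 vs 20: take 6 from left. Merged: [4, 6]
Compare 12 vs 20: take 12 from left. Merged: [4, 6, 12]
Compare 26 vs 20: take 20 from right. Merged: [4, 6, 12, 20]
Compare 26 vs 28: take 26 from left. Merged: [4, 6, 12, 20, 26]
Compare 34 vs 28: take 28 from right. Merged: [4, 6, 12, 20, 26, 28]
Compare 34 vs 36: take 34 from left. Merged: [4, 6, 12, 20, 26, 28, 34]
Append remaining from right: [36, 40, 40, 40]. Merged: [4, 6, 12, 20, 26, 28, 34, 36, 40, 40, 40]

Final merged array: [4, 6, 12, 20, 26, 28, 34, 36, 40, 40, 40]
Total comparisons: 7

The merged array is [4, 6, 12, 20, 26, 28, 34, 36, 40, 40, 40], requiring 7 comparisons. The merge step runs in O(n) time where n is the total number of elements.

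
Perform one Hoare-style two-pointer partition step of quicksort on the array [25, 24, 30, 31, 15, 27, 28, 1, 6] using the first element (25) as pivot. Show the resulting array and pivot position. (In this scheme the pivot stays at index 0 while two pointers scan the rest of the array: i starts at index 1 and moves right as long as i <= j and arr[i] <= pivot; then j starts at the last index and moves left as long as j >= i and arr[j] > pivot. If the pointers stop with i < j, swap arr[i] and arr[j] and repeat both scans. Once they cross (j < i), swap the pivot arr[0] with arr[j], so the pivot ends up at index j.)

Hoare-style two-pointer partition with pivot = 25:

Initial array: [25, 24, 30, 31, 15, 27, 28, 1, 6]

Pointers start at i = 1, j = 8.
i stops at index 2 (arr[2]=30 > 25), j stops at index 8 (arr[8]=6 <= 25): swap arr[2] and arr[8], array becomes [25, 24, 6, 31, 15, 27, 28, 1, 30]
i stops at index 3 (arr[3]=31 > 25), j stops at index 7 (arr[7]=1 <= 25): swap arr[3] and arr[7], array becomes [25, 24, 6, 1, 15, 27, 28, 31, 30]
i ends at 5, j ends at 4: the pointers have crossed (j < i), so scanning stops.

Swap pivot arr[0] with arr[4] to place pivot at position 4: [15, 24, 6, 1, 25, 27, 28, 31, 30]
Pivot position: 4

After partitioning with pivot 25, the array becomes [15, 24, 6, 1, 25, 27, 28, 31, 30]. The pivot is placed at index 4. All elements to the left of the pivot are <= 25, and all elements to the right are > 25.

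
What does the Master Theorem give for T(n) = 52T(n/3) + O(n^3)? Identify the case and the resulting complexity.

Master Theorem for T(n) = 52T(n/3) + O(n^3):

a = 52, b = 3, c = 3
log_b(a) = log_3(52) = 3.5966

Case 1: c = 3 < log_3(52) = 3.5966
T(n) = O(n^(log_3 52))

For T(n) = 52T(n/3) + O(n^3): log_3(52) = 3.5966. This is Case 1 of the Master Theorem (c < log_b(a), work dominated by leaves), giving O(n^(log_3 52)).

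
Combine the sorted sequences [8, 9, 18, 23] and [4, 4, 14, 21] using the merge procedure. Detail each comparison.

Merging process:

Compare 8 vs 4: take 4 from right. Merged: [4]
Compare 8 vs 4: take 4 from right. Merged: [4, 4]
Compare 8 vs 14: take 8 from left. Merged: [4, 4, 8]
Compare 9 vs 14: take 9 from left. Merged: [4, 4, 8, 9]
Compare 18 vs 14: take 14 from right. Merged: [4, 4, 8, 9, 14]
Compare 18 vs 21: take 18 from left. Merged: [4, 4, 8, 9, 14, 18]
Compare 23 vs 21: take 21 from right. Merged: [4, 4, 8, 9, 14, 18, 21]
Append remaining from left: [23]. Merged: [4, 4, 8, 9, 14, 18, 21, 23]

Final merged array: [4, 4, 8, 9, 14, 18, 21, 23]
Total comparisons: 7

The merged array is [4, 4, 8, 9, 14, 18, 21, 23], requiring 7 comparisons. The merge step runs in O(n) time where n is the total number of elements.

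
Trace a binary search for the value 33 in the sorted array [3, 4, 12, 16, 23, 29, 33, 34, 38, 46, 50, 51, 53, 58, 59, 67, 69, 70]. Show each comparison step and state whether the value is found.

Binary search for 33 in [3, 4, 12, 16, 23, 29, 33, 34, 38, 46, 50, 51, 53, 58, 59, 67, 69, 70]:

lo=0, hi=17, mid=8, arr[mid]=38 -> 38 > 33, search left half
lo=0, hi=7, mid=3, arr[mid]=16 -> 16 < 33, search right half
lo=4, hi=7, mid=5, arr[mid]=29 -> 29 < 33, search right half
lo=6, hi=7, mid=6, arr[mid]=33 -> Found target at index 6!

Binary search finds 33 at index 6 after 4 comparisons. The search repeatedly halves the search space by comparing with the middle element.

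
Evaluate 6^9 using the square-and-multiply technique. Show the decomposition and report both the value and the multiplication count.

Computing 6^9 by squaring (build up from 6^1; each line after the first costs one multiplication):

6^1 = 6
6^2 = (6^1)^2 = 6^2 = 36
6^4 = (6^2)^2 = 36^2 = 1296
6^8 = (6^4)^2 = 1296^2 = 1679616
6^9 = 6 * 6^8 = 6 * 1679616 = 10077696

Result: 10077696
Multiplications needed: 4 (4 lines after 6^1)

6^9 = 10077696. Using exponentiation by squaring, this requires 4 multiplications. The key idea: if the exponent is even, square the half-power; if odd, multiply by the base once.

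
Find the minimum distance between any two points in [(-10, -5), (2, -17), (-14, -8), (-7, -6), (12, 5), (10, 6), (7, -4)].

Computing all pairwise distances among 7 points:

d((-10, -5), (2, -17)) = 16.9706
d((-10, -5), (-14, -8)) = 5.0
d((-10, -5), (-7, -6)) = 3.1623
d((-10, -5), (12, 5)) = 24.1661
d((-10, -5), (10, 6)) = 22.8254
d((-10, -5), (7, -4)) = 17.0294
d((2, -17), (-14, -8)) = 18.3576
d((2, -17), (-7, -6)) = 14.2127
d((2, -17), (12, 5)) = 24.1661
d((2, -17), (10, 6)) = 24.3516
d((2, -17), (7, -4)) = 13.9284
d((-14, -8), (-7, -6)) = 7.2801
d((-14, -8), (12, 5)) = 29.0689
d((-14, -8), (10, 6)) = 27.7849
d((-14, -8), (7, -4)) = 21.3776
d((-7, -6), (12, 5)) = 21.9545
d((-7, -6), (10, 6)) = 20.8087
d((-7, -6), (7, -4)) = 14.1421
d((12, 5), (10, 6)) = 2.2361 <-- minimum
d((12, 5), (7, -4)) = 10.2956
d((10, 6), (7, -4)) = 10.4403

Closest pair: (12, 5) and (10, 6) with distance 2.2361

The closest pair is (12, 5) and (10, 6) with Euclidean distance 2.2361. For 7 points, brute-force pairwise comparison is shown above. For large n, the divide-and-conquer algorithm (sort by x, recurse on halves, check the dividing strip) achieves O(n log n).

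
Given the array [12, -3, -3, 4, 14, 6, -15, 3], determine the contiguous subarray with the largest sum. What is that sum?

Using Kadane's algorithm on [12, -3, -3, 4, 14, 6, -15, 3]:

Scanning through the array:
Position 1 (value -3): max_ending_here = 9, max_so_far = 12
Position 2 (value -3): max_ending_here = 6, max_so_far = 12
Position 3 (value 4): max_ending_here = 10, max_so_far = 12
Position 4 (value 14): max_ending_here = 24, max_so_far = 24
Position 5 (value 6): max_ending_here = 30, max_so_far = 30
Position 6 (value -15): max_ending_here = 15, max_so_far = 30
Position 7 (value 3): max_ending_here = 18, max_so_far = 30

Maximum subarray: [12, -3, -3, 4, 14, 6]
Maximum sum: 30

The maximum subarray is [12, -3, -3, 4, 14, 6] with sum 30. This subarray runs from index 0 to index 5.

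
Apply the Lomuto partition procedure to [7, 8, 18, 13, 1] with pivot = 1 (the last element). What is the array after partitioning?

Lomuto partition with pivot = 1:

Initial array: [7, 8, 18, 13, 1]

arr[0]=7 > 1: no swap
arr[1]=8 > 1: no swap
arr[2]=18 > 1: no swap
arr[3]=13 > 1: no swap

Place pivot at position 0: [1, 8, 18, 13, 7]
Pivot position: 0

After partitioning with pivot 1, the array becomes [1, 8, 18, 13, 7]. The pivot is placed at index 0. All elements to the left of the pivot are <= 1, and all elements to the right are > 1.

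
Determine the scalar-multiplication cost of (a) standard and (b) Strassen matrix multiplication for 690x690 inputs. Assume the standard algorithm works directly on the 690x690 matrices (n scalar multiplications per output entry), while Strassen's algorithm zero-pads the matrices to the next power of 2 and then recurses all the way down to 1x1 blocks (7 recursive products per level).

Matrix multiplication for 690x690 matrices:

Strassen's algorithm requires power-of-2 dimensions. Pad 690x690 to 1024x1024 (next power of 2).

Standard algorithm: 690^3 = 328509000 multiplications
Strassen's algorithm: 7^(log2(1024)) = 7^10 = 282475249 multiplications
Savings: 328509000 - 282475249 = 46033751 multiplications

Standard: 328509000 multiplications (690^3). Strassen: 282475249 multiplications (7^10, after padding to 1024x1024). Strassen reduces 8 recursive multiplications to 7 at each level.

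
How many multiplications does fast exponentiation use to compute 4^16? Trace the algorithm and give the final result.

Computing 4^16 by squaring (build up from 4^1; each line after the first costs one multiplication):

4^1 = 4
4^2 = (4^1)^2 = 4^2 = 16
4^4 = (4^2)^2 = 16^2 = 256
4^8 = (4^4)^2 = 256^2 = 65536
4^16 = (4^8)^2 = 65536^2 = 4294967296

Result: 4294967296
Multiplications needed: 4 (4 lines after 4^1)

4^16 = 4294967296. Using exponentiation by squaring, this requires 4 multiplications. The key idea: if the exponent is even, square the half-power; if odd, multiply by the base once.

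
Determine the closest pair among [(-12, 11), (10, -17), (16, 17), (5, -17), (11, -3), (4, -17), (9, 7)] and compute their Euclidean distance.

Computing all pairwise distances among 7 points:

d((-12, 11), (10, -17)) = 35.609
d((-12, 11), (16, 17)) = 28.6356
d((-12, 11), (5, -17)) = 32.7567
d((-12, 11), (11, -3)) = 26.9258
d((-12, 11), (4, -17)) = 32.249
d((-12, 11), (9, 7)) = 21.3776
d((10, -17), (16, 17)) = 34.5254
d((10, -17), (5, -17)) = 5.0
d((10, -17), (11, -3)) = 14.0357
d((10, -17), (4, -17)) = 6.0
d((10, -17), (9, 7)) = 24.0208
d((16, 17), (5, -17)) = 35.7351
d((16, 17), (11, -3)) = 20.6155
d((16, 17), (4, -17)) = 36.0555
d((16, 17), (9, 7)) = 12.2066
d((5, -17), (11, -3)) = 15.2315
d((5, -17), (4, -17)) = 1.0 <-- minimum
d((5, -17), (9, 7)) = 24.3311
d((11, -3), (4, -17)) = 15.6525
d((11, -3), (9, 7)) = 10.198
d((4, -17), (9, 7)) = 24.5153

Closest pair: (5, -17) and (4, -17) with distance 1.0

The closest pair is (5, -17) and (4, -17) with Euclidean distance 1.0. For 7 points, brute-force pairwise comparison is shown above. For large n, the divide-and-conquer algorithm (sort by x, recurse on halves, check the dividing strip) achieves O(n log n).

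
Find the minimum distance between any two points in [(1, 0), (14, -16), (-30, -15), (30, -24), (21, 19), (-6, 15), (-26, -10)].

Computing all pairwise distances among 7 points:

d((1, 0), (14, -16)) = 20.6155
d((1, 0), (-30, -15)) = 34.4384
d((1, 0), (30, -24)) = 37.6431
d((1, 0), (21, 19)) = 27.5862
d((1, 0), (-6, 15)) = 16.5529
d((1, 0), (-26, -10)) = 28.7924
d((14, -16), (-30, -15)) = 44.0114
d((14, -16), (30, -24)) = 17.8885
d((14, -16), (21, 19)) = 35.6931
d((14, -16), (-6, 15)) = 36.8917
d((14, -16), (-26, -10)) = 40.4475
d((-30, -15), (30, -24)) = 60.6712
d((-30, -15), (21, 19)) = 61.2944
d((-30, -15), (-6, 15)) = 38.4187
d((-30, -15), (-26, -10)) = 6.4031 <-- minimum
d((30, -24), (21, 19)) = 43.9318
d((30, -24), (-6, 15)) = 53.0754
d((30, -24), (-26, -10)) = 57.7235
d((21, 19), (-6, 15)) = 27.2947
d((21, 19), (-26, -10)) = 55.2268
d((-6, 15), (-26, -10)) = 32.0156

Closest pair: (-30, -15) and (-26, -10) with distance 6.4031

The closest pair is (-30, -15) and (-26, -10) with Euclidean distance 6.4031. For 7 points, brute-force pairwise comparison is shown above. For large n, the divide-and-conquer algorithm (sort by x, recurse on halves, check the dividing strip) achieves O(n log n).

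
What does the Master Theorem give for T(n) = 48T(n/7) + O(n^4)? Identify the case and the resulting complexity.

Master Theorem for T(n) = 48T(n/7) + O(n^4):

a = 48, b = 7, c = 4
log_b(a) = log_7(48) = 1.9894

Case 3: c = 4 > log_7(48) = 1.9894
T(n) = O(n^4) = O(n^4)

For T(n) = 48T(n/7) + O(n^4): log_7(48) = 1.9894. This is Case 3 of the Master Theorem (c > log_b(a), work dominated by root), giving O(n^4).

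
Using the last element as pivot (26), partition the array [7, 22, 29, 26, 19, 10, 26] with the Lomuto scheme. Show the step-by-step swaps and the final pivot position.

Lomuto partition with pivot = 26:

Initial array: [7, 22, 29, 26, 19, 10, 26]

arr[0]=7 <= 26: swap with position 0, array becomes [7, 22, 29, 26, 19, 10, 26]
arr[1]=22 <= 26: swap with position 1, array becomes [7, 22, 29, 26, 19, 10, 26]
arr[2]=29 > 26: no swap
arr[3]=26 <= 26: swap with position 2, array becomes [7, 22, 26, 29, 19, 10, 26]
arr[4]=19 <= 26: swap with position 3, array becomes [7, 22, 26, 19, 29, 10, 26]
arr[5]=10 <= 26: swap with position 4, array becomes [7, 22, 26, 19, 10, 29, 26]

Place pivot at position 5: [7, 22, 26, 19, 10, 26, 29]
Pivot position: 5

After partitioning with pivot 26, the array becomes [7, 22, 26, 19, 10, 26, 29]. The pivot is placed at index 5. All elements to the left of the pivot are <= 26, and all elements to the right are > 26.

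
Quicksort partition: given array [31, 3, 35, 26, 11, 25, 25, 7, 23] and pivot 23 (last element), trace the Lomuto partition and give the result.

Lomuto partition with pivot = 23:

Initial array: [31, 3, 35, 26, 11, 25, 25, 7, 23]

arr[0]=31 > 23: no swap
arr[1]=3 <= 23: swap with position 0, array becomes [3, 31, 35, 26, 11, 25, 25, 7, 23]
arr[2]=35 > 23: no swap
arr[3]=26 > 23: no swap
arr[4]=11 <= 23: swap with position 1, array becomes [3, 11, 35, 26, 31, 25, 25, 7, 23]
arr[5]=25 > 23: no swap
arr[6]=25 > 23: no swap
arr[7]=7 <= 23: swap with position 2, array becomes [3, 11, 7, 26, 31, 25, 25, 35, 23]

Place pivot at position 3: [3, 11, 7, 23, 31, 25, 25, 35, 26]
Pivot position: 3

After partitioning with pivot 23, the array becomes [3, 11, 7, 23, 31, 25, 25, 35, 26]. The pivot is placed at index 3. All elements to the left of the pivot are <= 23, and all elements to the right are > 23.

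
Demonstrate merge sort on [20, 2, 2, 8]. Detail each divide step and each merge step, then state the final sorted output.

Merge sort trace:

Split: [20, 2, 2, 8] -> [20, 2] and [2, 8]
  Split: [20, 2] -> [20] and [2]
  Merge: [20] + [2] -> [2, 20]
  Split: [2, 8] -> [2] and [8]
  Merge: [2] + [8] -> [2, 8]
Merge: [2, 20] + [2, 8] -> [2, 2, 8, 20]

Final sorted array: [2, 2, 8, 20]

The merge sort proceeds by recursively splitting the array and merging sorted halves.
After all merges, the sorted array is [2, 2, 8, 20].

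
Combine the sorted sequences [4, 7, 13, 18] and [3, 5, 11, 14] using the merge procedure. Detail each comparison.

Merging process:

Compare 4 vs 3: take 3 from right. Merged: [3]
Compare 4 vs 5: take 4 from left. Merged: [3, 4]
Compare 7 vs 5: take 5 from right. Merged: [3, 4, 5]
Compare 7 vs 11: take 7 from left. Merged: [3, 4, 5, 7]
Compare 13 vs 11: take 11 from right. Merged: [3, 4, 5, 7, 11]
Compare 13 vs 14: take 13 from left. Merged: [3, 4, 5, 7, 11, 13]
Compare 18 vs 14: take 14 from right. Merged: [3, 4, 5, 7, 11, 13, 14]
Append remaining from left: [18]. Merged: [3, 4, 5, 7, 11, 13, 14, 18]

Final merged array: [3, 4, 5, 7, 11, 13, 14, 18]
Total comparisons: 7

The merged array is [3, 4, 5, 7, 11, 13, 14, 18], requiring 7 comparisons. The merge step runs in O(n) time where n is the total number of elements.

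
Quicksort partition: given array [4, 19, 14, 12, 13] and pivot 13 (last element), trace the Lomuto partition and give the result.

Lomuto partition with pivot = 13:

Initial array: [4, 19, 14, 12, 13]

arr[0]=4 <= 13: swap with position 0, array becomes [4, 19, 14, 12, 13]
arr[1]=19 > 13: no swap
arr[2]=14 > 13: no swap
arr[3]=12 <= 13: swap with position 1, array becomes [4, 12, 14, 19, 13]

Place pivot at position 2: [4, 12, 13, 19, 14]
Pivot position: 2

After partitioning with pivot 13, the array becomes [4, 12, 13, 19, 14]. The pivot is placed at index 2. All elements to the left of the pivot are <= 13, and all elements to the right are > 13.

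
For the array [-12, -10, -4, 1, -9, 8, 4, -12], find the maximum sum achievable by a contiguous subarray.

Using Kadane's algorithm on [-12, -10, -4, 1, -9, 8, 4, -12]:

Scanning through the array:
Position 1 (value -10): max_ending_here = -10, max_so_far = -10
Position 2 (value -4): max_ending_here = -4, max_so_far = -4
Position 3 (value 1): max_ending_here = 1, max_so_far = 1
Position 4 (value -9): max_ending_here = -8, max_so_far = 1
Position 5 (value 8): max_ending_here = 8, max_so_far = 8
Position 6 (value 4): max_ending_here = 12, max_so_far = 12
Position 7 (value -12): max_ending_here = 0, max_so_far = 12

Maximum subarray: [8, 4]
Maximum sum: 12

The maximum subarray is [8, 4] with sum 12. This subarray runs from index 5 to index 6.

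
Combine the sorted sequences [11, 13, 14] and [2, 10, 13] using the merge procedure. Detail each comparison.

Merging process:

Compare 11 vs 2: take 2 from right. Merged: [2]
Compare 11 vs 10: take 10 from right. Merged: [2, 10]
Compare 11 vs 13: take 11 from left. Merged: [2, 10, 11]
Compare 13 vs 13: take 13 from left. Merged: [2, 10, 11, 13]
Compare 14 vs 13: take 13 from right. Merged: [2, 10, 11, 13, 13]
Append remaining from left: [14]. Merged: [2, 10, 11, 13, 13, 14]

Final merged array: [2, 10, 11, 13, 13, 14]
Total comparisons: 5

The merged array is [2, 10, 11, 13, 13, 14], requiring 5 comparisons. The merge step runs in O(n) time where n is the total number of elements.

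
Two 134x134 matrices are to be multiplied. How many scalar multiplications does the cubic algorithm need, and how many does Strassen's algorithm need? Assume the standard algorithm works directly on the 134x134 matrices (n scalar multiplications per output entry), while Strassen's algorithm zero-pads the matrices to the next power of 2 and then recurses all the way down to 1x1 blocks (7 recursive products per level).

Matrix multiplication for 134x134 matrices:

Strassen's algorithm requires power-of-2 dimensions. Pad 134x134 to 256x256 (next power of 2).

Standard algorithm: 134^3 = 2406104 multiplications
Strassen's algorithm: 7^(log2(256)) = 7^8 = 5764801 multiplications
Difference: 2406104 - 5764801 = -3358697 (Strassen uses MORE here due to padding overhead — for small or just-over-power-of-2 n, padding can outweigh the per-level savings)

Standard: 2406104 multiplications (134^3). Strassen: 5764801 multiplications (7^8, after padding to 256x256). Strassen reduces 8 recursive multiplications to 7 at each level.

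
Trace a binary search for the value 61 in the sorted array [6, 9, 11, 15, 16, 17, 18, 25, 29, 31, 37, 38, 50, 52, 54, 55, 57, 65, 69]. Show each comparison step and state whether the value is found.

Binary search for 61 in [6, 9, 11, 15, 16, 17, 18, 25, 29, 31, 37, 38, 50, 52, 54, 55, 57, 65, 69]:

lo=0, hi=18, mid=9, arr[mid]=31 -> 31 < 61, search right half
lo=10, hi=18, mid=14, arr[mid]=54 -> 54 < 61, search right half
lo=15, hi=18, mid=16, arr[mid]=57 -> 57 < 61, search right half
lo=17, hi=18, mid=17, arr[mid]=65 -> 65 > 61, search left half
lo=17 > hi=16, target 61 not found

Binary search determines that 61 is not in the array after 4 comparisons. The search space was exhausted without finding the target.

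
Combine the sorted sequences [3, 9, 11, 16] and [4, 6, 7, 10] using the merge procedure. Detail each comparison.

Merging process:

Compare 3 vs 4: take 3 from left. Merged: [3]
Compare 9 vs 4: take 4 from right. Merged: [3, 4]
Compare 9 vs 6: take 6 from right. Merged: [3, 4, 6]
Compare 9 vs 7: take 7 from right. Merged: [3, 4, 6, 7]
Compare 9 vs 10: take 9 from left. Merged: [3, 4, 6, 7, 9]
Compare 11 vs 10: take 10 from right. Merged: [3, 4, 6, 7, 9, 10]
Append remaining from left: [11, 16]. Merged: [3, 4, 6, 7, 9, 10, 11, 16]

Final merged array: [3, 4, 6, 7, 9, 10, 11, 16]
Total comparisons: 6

The merged array is [3, 4, 6, 7, 9, 10, 11, 16], requiring 6 comparisons. The merge step runs in O(n) time where n is the total number of elements.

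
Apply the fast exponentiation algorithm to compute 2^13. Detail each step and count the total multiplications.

Computing 2^13 by squaring (build up from 2^1; each line after the first costs one multiplication):

2^1 = 2
2^2 = (2^1)^2 = 2^2 = 4
2^3 = 2 * 2^2 = 2 * 4 = 8
2^6 = (2^3)^2 = 8^2 = 64
2^12 = (2^6)^2 = 64^2 = 4096
2^13 = 2 * 2^12 = 2 * 4096 = 8192

Result: 8192
Multiplications needed: 5 (5 lines after 2^1)

2^13 = 8192. Using exponentiation by squaring, this requires 5 multiplications. The key idea: if the exponent is even, square the half-power; if odd, multiply by the base once.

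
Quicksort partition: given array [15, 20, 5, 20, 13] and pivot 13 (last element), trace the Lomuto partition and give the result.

Lomuto partition with pivot = 13:

Initial array: [15, 20, 5, 20, 13]

arr[0]=15 > 13: no swap
arr[1]=20 > 13: no swap
arr[2]=5 <= 13: swap with position 0, array becomes [5, 20, 15, 20, 13]
arr[3]=20 > 13: no swap

Place pivot at position 1: [5, 13, 15, 20, 20]
Pivot position: 1

After partitioning with pivot 13, the array becomes [5, 13, 15, 20, 20]. The pivot is placed at index 1. All elements to the left of the pivot are <= 13, and all elements to the right are > 13.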